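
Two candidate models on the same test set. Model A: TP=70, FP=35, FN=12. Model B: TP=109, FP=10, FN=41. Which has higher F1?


Model A: P=70/105=0.6667, R=70/82=0.8537, F1=2PR/(P+R)=2TP/(2TP+FP+FN)=140/187=0.7487
Model B: P=109/119=0.916, R=109/150=0.7267, F1=2PR/(P+R)=2TP/(2TP+FP+FN)=218/269=0.8104
0.7487 < 0.8104 → Model B

Model B


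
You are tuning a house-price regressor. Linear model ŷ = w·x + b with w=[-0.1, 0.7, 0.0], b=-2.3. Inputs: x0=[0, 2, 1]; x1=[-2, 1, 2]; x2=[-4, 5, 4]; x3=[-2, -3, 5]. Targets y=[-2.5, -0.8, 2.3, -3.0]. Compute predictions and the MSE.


ŷ0 = (-0.1)·(0) + (0.7)·(2) + (0.0)·(1) - 2.3 = -0.9
ŷ1 = (-0.1)·(-2) + (0.7)·(1) + (0.0)·(2) - 2.3 = -1.4
ŷ2 = (-0.1)·(-4) + (0.7)·(5) + (0.0)·(4) - 2.3 = 1.6
ŷ3 = (-0.1)·(-2) + (0.7)·(-3) + (0.0)·(5) - 2.3 = -4.2
errors² = [2.56, 0.36, 0.49, 1.44]
MSE = 4.8500/4 = 1.2125

1.2125


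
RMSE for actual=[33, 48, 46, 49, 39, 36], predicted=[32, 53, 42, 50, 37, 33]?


MSE = 56/6 = 9.3333
RMSE = √(56/6) = 3.0551

3.0551


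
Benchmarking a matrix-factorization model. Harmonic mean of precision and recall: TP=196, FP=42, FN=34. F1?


Precision = 196/238 = 0.8235
Recall = 196/230 = 0.8522
F1 = 2·P·R/(P+R) = 2·TP/(2·TP+FP+FN) = 392/(392+42+34) = 392/468 = 0.8376

0.8376


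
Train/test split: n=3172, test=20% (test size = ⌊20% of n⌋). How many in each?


Test = ⌊3172·20/100⌋ = 634
Train = 3172 - 634 = 2538

Train: 2538, Test: 634


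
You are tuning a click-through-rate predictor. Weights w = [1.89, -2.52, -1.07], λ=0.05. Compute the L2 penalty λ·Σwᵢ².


‖w‖₂² = (1.89)² + (-2.52)² + (-1.07)²
     = 3.5721 + 6.3504 + 1.1449
     = 11.0674
λ·‖w‖₂² = 0.05·11.0674 = 0.55337

0.55337


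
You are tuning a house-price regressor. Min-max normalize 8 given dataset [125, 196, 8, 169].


min=8, max=196
(8-8)/(196-8) = 0/188 = 0.0

0.0


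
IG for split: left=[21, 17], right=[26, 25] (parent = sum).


Parent = [47, 42], H_parent = 0.9977
H_left = 0.992 (n=38), H_right = 0.9997 (n=51)
H_children = (38/89)·0.992 + (51/89)·0.9997 = 0.9964
IG = 0.9977 - 0.9964 = 0.0013

0.0013


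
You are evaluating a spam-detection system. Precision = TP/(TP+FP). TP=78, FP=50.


Precision = TP/(TP+FP)
= 78/(78+50)
= 78/128 = 60.94%

60.94%


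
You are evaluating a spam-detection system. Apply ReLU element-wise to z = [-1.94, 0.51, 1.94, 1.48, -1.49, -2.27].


ReLU(-1.94) = max(0, -1.94) = 0.0
ReLU(0.51) = max(0, 0.51) = 0.51
ReLU(1.94) = max(0, 1.94) = 1.94
ReLU(1.48) = max(0, 1.48) = 1.48
ReLU(-1.49) = max(0, -1.49) = 0.0
ReLU(-2.27) = max(0, -2.27) = 0.0
result = [0.0, 0.51, 1.94, 1.48, 0.0, 0.0]

[0.0, 0.51, 1.94, 1.48, 0.0, 0.0]


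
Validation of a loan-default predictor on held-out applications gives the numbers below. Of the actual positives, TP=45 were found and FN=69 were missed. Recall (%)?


Recall = TP/(TP+FN)
= 45/(45+69)
= 45/114 = 39.47%

39.47%


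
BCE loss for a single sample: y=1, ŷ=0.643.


BCE = -[y·ln(p) + (1-y)·ln(1-p)]
= -1·ln(0.643) - 0
= -ln(0.643) = 0.4416

0.4416


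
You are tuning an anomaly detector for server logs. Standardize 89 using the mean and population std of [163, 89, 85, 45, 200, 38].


μ = 103.3333, σ = 59.3258
z = (89 - 103.3333)/59.3258 = -0.2416

-0.2416


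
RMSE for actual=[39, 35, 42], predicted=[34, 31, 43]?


MSE = 42/3 = 14
RMSE = √(42/3) = 3.7417

3.7417


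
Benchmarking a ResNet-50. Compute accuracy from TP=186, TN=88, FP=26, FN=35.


Accuracy = (TP+TN)/(TP+TN+FP+FN)
= (186+88)/(335)
= 274/335 = 81.79%

81.79%


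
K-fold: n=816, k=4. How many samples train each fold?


Fold size = 816/4 = 204
Training per fold = 816 - 204 = 612

612


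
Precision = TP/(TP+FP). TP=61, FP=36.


Precision = TP/(TP+FP)
= 61/(61+36)
= 61/97 = 62.89%

62.89%


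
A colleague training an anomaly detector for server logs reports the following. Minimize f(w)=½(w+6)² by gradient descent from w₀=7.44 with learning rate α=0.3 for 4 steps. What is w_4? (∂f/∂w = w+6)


step 1: grad = 7.44+6 = 13.44; w = 7.44 - 0.3·(13.44) = 3.408
step 2: grad = 3.408+6 = 9.408; w = 3.408 - 0.3·(9.408) = 0.5856
step 3: grad = 0.5856+6 = 6.5856; w = 0.5856 - 0.3·(6.5856) = -1.39008
step 4: grad = -1.39008+6 = 4.60992; w = -1.39008 - 0.3·(4.60992) = -2.773056

-2.773056


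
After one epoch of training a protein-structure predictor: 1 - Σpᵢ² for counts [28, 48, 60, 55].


Probabilities: [28/191, 48/191, 60/191, 55/191] ≈ [0.1466, 0.2513, 0.3141, 0.288]
Σpᵢ² = (784 + 2304 + 3600 + 3025)/191² = 9713/36481
Gini = 1 - Σpᵢ² = 1 - 9713/36481 = 0.7338

0.7338


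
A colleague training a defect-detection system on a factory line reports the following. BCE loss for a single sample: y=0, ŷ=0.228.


BCE = -[y·ln(p) + (1-y)·ln(1-p)]
= -0 - 1·ln(1-0.228)
= -ln(0.772) = 0.2588

0.2588


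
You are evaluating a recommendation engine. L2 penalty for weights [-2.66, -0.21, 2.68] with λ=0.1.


‖w‖₂² = (-2.66)² + (-0.21)² + (2.68)²
     = 7.0756 + 0.0441 + 7.1824
     = 14.3021
λ·‖w‖₂² = 0.1·14.3021 = 1.43021

1.43021


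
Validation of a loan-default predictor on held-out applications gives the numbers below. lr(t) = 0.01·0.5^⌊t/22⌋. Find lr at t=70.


n_drops = ⌊70/22⌋ = 3
lr = 0.01·0.5^3 = 0.01·0.125 = 0.00125

0.00125


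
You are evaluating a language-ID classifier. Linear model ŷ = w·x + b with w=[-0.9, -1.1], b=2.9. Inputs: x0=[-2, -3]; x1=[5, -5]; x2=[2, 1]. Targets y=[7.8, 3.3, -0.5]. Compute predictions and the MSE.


ŷ0 = (-0.9)·(-2) + (-1.1)·(-3) + 2.9 = 8.0
ŷ1 = (-0.9)·(5) + (-1.1)·(-5) + 2.9 = 3.9
ŷ2 = (-0.9)·(2) + (-1.1)·(1) + 2.9 = -0.0
errors² = [0.04, 0.36, 0.25]
MSE = 0.6500/3 = 0.2167

0.2167


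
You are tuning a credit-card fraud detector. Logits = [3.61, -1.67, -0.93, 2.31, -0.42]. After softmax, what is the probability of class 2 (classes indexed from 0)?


Exponentials: e^3.61=36.9661, e^-1.67=0.1882, e^-0.93=0.3946, e^2.31=10.0744, e^-0.42=0.657
Sum = 48.2803
Softmax = [0.7657, 0.0039, 0.0082, 0.2087, 0.0136]
p[2] = 0.3946/48.2803 = 0.0082

0.0082


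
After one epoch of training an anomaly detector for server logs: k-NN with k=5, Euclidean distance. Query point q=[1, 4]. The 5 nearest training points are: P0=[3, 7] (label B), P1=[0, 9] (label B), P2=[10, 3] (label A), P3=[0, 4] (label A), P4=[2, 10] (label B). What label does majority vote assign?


d(q,P0) = 3.6056  (label B)
d(q,P1) = 5.099  (label B)
d(q,P2) = 9.0554  (label A)
d(q,P3) = 1.0  (label A)
d(q,P4) = 6.0828  (label B)
Votes: A=2, B=3
Majority → B

B


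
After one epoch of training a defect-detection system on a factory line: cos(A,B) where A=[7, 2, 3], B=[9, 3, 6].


A·B = 7·9 + 2·3 + 3·6 = 87
‖A‖ = √62 = 7.874, ‖B‖ = √126 = 11.225
cos = 87/(√62·√126) = 87/√7812 = 0.9843

0.9843


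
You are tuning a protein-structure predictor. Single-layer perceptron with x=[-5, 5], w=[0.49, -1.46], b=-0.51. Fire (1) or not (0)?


z = (-5)·(0.49) + (5)·(-1.46) - 0.51
  = -10.26
step(z) = 0 (z<0)

0


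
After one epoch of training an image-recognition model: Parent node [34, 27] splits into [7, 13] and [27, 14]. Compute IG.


Parent = [34, 27], H_parent = 0.9905
H_left = 0.9341 (n=20), H_right = 0.9262 (n=41)
H_children = (20/61)·0.9341 + (41/61)·0.9262 = 0.9288
IG = 0.9905 - 0.9288 = 0.0617

0.0617


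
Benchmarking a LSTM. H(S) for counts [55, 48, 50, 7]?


Probabilities: [55/160, 48/160, 50/160, 7/160] ≈ [0.3438, 0.3, 0.3125, 0.0437]
H = -((55/160)·log₂(55/160) + (48/160)·log₂(48/160) + (50/160)·log₂(50/160) + (7/160)·log₂(7/160))
  = 1.7726 bits

1.7726 bits


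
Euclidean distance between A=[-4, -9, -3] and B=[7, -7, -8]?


d = √((-4-7)² + (-9+ 7)² + (-3+ 8)²)
  = √(121 + 4 + 25)
  = √150 = 12.2474

12.2474


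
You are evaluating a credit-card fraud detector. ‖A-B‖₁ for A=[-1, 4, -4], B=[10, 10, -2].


d = |-1-10| + |4-10| + |-4+ 2|
  = 11 + 6 + 2
  = 19

19


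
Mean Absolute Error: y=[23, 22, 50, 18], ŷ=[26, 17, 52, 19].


Absolute errors: |23-26|=3, |22-17|=5, |50-52|=2, |18-19|=1
Sum = 11
MAE = 11/4 = 11/4

11/4


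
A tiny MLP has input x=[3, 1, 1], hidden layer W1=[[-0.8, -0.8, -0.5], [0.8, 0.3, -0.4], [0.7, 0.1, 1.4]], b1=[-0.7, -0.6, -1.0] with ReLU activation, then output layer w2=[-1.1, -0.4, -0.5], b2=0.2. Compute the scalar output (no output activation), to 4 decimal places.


z1[0] = (-0.8)·(3) + (-0.8)·(1) + (-0.5)·(1) - 0.7 = -4.4
z1[1] = (0.8)·(3) + (0.3)·(1) + (-0.4)·(1) - 0.6 = 1.7
z1[2] = (0.7)·(3) + (0.1)·(1) + (1.4)·(1) - 1.0 = 2.6
h = ReLU(z1) = [0.0, 1.7, 2.6]
output = (-1.1)·(0.0) + (-0.4)·(1.7) + (-0.5)·(2.6) + 0.2 = -1.78

-1.78


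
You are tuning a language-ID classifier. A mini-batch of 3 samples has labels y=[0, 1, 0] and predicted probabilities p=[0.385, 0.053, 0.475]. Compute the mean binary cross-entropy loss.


L[0] = -ln(1-0.385) = -ln(0.615) = 0.4861
L[1] = -ln(0.053) = 2.9375
L[2] = -ln(1-0.475) = -ln(0.525) = 0.6444
mean = (0.4861 + 2.9375 + 0.6444)/3 = 1.356

1.356


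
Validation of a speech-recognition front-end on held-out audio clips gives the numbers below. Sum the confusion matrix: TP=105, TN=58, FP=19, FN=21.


Total = TP + TN + FP + FN
= 105 + 58 + 19 + 21
= 203
(Predicted positive: 124, predicted negative: 79)

203


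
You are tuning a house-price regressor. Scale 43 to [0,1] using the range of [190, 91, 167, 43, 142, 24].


min=24, max=190
(43-24)/(190-24) = 19/166 = 0.1145

0.1145


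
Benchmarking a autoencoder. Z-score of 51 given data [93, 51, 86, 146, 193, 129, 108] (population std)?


μ = 115.1429, σ = 42.6126
z = (51 - 115.1429)/42.6126 = -1.5053

-1.5053


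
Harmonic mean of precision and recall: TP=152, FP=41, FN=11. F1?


Precision = 152/193 = 0.7876
Recall = 152/163 = 0.9325
F1 = 2·P·R/(P+R) = 2·TP/(2·TP+FP+FN) = 304/(304+41+11) = 304/356 = 0.8539

0.8539


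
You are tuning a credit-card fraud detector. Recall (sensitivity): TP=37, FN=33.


Recall = TP/(TP+FN)
= 37/(37+33)
= 37/70 = 52.86%

52.86%


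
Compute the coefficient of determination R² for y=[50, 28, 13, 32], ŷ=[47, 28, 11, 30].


ȳ = 30.75
SS_res = Σ(y-ŷ)² = 17
SS_tot = Σ(y-ȳ)² = 694.75
R² = 1 - SS_res/SS_tot = 1 - 0.0245 = 0.9755

0.9755


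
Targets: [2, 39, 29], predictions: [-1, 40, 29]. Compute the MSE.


Squared errors: (2+ 1)²=9, (39-40)²=1, (29-29)²=0
Sum = 10
MSE = 10/3 = 10/3

10/3


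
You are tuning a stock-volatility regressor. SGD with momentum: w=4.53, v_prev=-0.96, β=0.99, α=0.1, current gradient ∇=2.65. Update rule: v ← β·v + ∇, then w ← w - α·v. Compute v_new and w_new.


v_new = 0.99·-0.96 + 2.65 = -0.9504 + 2.65 = 1.6996
w_new = 4.53 - 0.1·1.6996 = 4.53 - 0.16996 = 4.36004

v_new=1.6996, w_new=4.36004


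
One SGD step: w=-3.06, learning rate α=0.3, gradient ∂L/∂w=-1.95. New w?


w_new = w - α·∇
= -3.06 - 0.3·-1.95
= -3.06 + 0.585
= -2.475

-2.475


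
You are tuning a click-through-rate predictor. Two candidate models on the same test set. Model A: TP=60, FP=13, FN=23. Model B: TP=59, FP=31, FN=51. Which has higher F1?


Model A: P=60/73=0.8219, R=60/83=0.7229, F1=2PR/(P+R)=2TP/(2TP+FP+FN)=120/156=0.7692
Model B: P=59/90=0.6556, R=59/110=0.5364, F1=2PR/(P+R)=2TP/(2TP+FP+FN)=118/200=0.59
0.7692 > 0.59 → Model A

Model A


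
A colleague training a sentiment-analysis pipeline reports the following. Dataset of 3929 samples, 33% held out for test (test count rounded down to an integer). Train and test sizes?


Test = ⌊3929·33/100⌋ = 1296
Train = 3929 - 1296 = 2633

Train: 2633, Test: 1296


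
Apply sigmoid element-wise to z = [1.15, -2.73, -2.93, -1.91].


σ(1.15) = 1/(1+e^-1.15) = 0.7595
σ(-2.73) = 1/(1+e^2.73) = 0.0612
σ(-2.93) = 1/(1+e^2.93) = 0.0507
σ(-1.91) = 1/(1+e^1.91) = 0.129
result = [0.7595, 0.0612, 0.0507, 0.129]

[0.7595, 0.0612, 0.0507, 0.129]


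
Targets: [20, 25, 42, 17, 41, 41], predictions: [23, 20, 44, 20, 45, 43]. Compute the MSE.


Squared errors: (20-23)²=9, (25-20)²=25, (42-44)²=4, (17-20)²=9, (41-45)²=16, (41-43)²=4
Sum = 67
MSE = 67/6 = 67/6

67/6


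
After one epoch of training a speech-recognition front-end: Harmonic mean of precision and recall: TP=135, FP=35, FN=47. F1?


Precision = 135/170 = 0.7941
Recall = 135/182 = 0.7418
F1 = 2·P·R/(P+R) = 2·TP/(2·TP+FP+FN) = 270/(270+35+47) = 270/352 = 0.767

0.767


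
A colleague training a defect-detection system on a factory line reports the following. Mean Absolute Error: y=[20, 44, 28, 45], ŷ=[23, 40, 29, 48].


Absolute errors: |20-23|=3, |44-40|=4, |28-29|=1, |45-48|=3
Sum = 11
MAE = 11/4 = 11/4

11/4


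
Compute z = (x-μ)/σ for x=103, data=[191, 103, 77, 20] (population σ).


μ = 97.75, σ = 61.6416
z = (103 - 97.75)/61.6416 = 0.0852

0.0852


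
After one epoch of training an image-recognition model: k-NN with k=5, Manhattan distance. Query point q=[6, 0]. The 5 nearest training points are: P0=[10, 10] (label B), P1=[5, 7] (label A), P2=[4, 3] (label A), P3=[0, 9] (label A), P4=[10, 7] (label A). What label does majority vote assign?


d(q,P0) = 14  (label B)
d(q,P1) = 8  (label A)
d(q,P2) = 5  (label A)
d(q,P3) = 15  (label A)
d(q,P4) = 11  (label A)
Votes: A=4, B=1
Majority → A

A


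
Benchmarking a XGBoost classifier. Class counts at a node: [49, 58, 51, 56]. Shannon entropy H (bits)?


Probabilities: [49/214, 58/214, 51/214, 56/214] ≈ [0.229, 0.271, 0.2383, 0.2617]
H = -((49/214)·log₂(49/214) + (58/214)·log₂(58/214) + (51/214)·log₂(51/214) + (56/214)·log₂(56/214))
  = 1.9967 bits

1.9967 bits


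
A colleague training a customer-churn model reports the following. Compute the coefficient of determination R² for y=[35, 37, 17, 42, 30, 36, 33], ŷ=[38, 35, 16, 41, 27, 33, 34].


ȳ = 32.8571
SS_res = Σ(y-ŷ)² = 34
SS_tot = Σ(y-ȳ)² = 374.86
R² = 1 - SS_res/SS_tot = 1 - 0.0907 = 0.9093

0.9093


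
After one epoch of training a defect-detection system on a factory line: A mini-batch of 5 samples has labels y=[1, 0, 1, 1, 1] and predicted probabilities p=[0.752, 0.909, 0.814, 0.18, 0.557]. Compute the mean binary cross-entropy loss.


L[0] = -ln(0.752) = 0.285
L[1] = -ln(1-0.909) = -ln(0.091) = 2.3969
L[2] = -ln(0.814) = 0.2058
L[3] = -ln(0.18) = 1.7148
L[4] = -ln(0.557) = 0.5852
mean = (0.285 + 2.3969 + 0.2058 + 1.7148 + 0.5852)/5 = 1.0375

1.0375


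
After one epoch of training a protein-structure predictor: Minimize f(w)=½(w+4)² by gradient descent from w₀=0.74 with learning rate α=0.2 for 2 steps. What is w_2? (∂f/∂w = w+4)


step 1: grad = 0.74+4 = 4.74; w = 0.74 - 0.2·(4.74) = -0.208
step 2: grad = -0.208+4 = 3.792; w = -0.208 - 0.2·(3.792) = -0.9664

-0.9664


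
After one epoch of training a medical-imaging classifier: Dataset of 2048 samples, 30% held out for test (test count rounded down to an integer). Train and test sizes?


Test = ⌊2048·30/100⌋ = 614
Train = 2048 - 614 = 1434

Train: 1434, Test: 614


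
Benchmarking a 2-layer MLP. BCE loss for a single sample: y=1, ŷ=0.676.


BCE = -[y·ln(p) + (1-y)·ln(1-p)]
= -1·ln(0.676) - 0
= -ln(0.676) = 0.3916

0.3916


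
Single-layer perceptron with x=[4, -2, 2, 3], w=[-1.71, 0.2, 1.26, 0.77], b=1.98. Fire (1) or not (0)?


z = (4)·(-1.71) + (-2)·(0.2) + (2)·(1.26) + (3)·(0.77) + 1.98
  = -0.43
step(z) = 0 (z<0)

0


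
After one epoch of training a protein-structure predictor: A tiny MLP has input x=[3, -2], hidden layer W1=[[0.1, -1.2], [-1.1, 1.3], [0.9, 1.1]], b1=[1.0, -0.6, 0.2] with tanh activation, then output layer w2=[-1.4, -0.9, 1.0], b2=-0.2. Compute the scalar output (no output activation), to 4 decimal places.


z1[0] = (0.1)·(3) + (-1.2)·(-2) + 1.0 = 3.7
z1[1] = (-1.1)·(3) + (1.3)·(-2) - 0.6 = -6.5
z1[2] = (0.9)·(3) + (1.1)·(-2) + 0.2 = 0.7
h = tanh(z1) = [0.9988, -1.0, 0.6044]
output = (-1.4)·(0.9988) + (-0.9)·(-1.0) + (1.0)·(0.6044) - 0.2 = -0.0939

-0.0939


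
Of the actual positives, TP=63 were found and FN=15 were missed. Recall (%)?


Recall = TP/(TP+FN)
= 63/(63+15)
= 63/78 = 80.77%

80.77%


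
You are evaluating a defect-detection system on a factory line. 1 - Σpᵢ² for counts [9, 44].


Probabilities: [9/53, 44/53] ≈ [0.1698, 0.8302]
Σpᵢ² = (81 + 1936)/53² = 2017/2809
Gini = 1 - Σpᵢ² = 1 - 2017/2809 = 0.282

0.282


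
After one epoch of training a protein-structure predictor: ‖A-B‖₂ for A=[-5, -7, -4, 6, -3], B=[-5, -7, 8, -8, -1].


d = √((-5+ 5)² + (-7+ 7)² + (-4-8)² + (6+ 8)² + (-3+ 1)²)
  = √(0 + 0 + 144 + 196 + 4)
  = √344 = 18.5472

18.5472


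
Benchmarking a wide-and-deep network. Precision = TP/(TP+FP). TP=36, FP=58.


Precision = TP/(TP+FP)
= 36/(36+58)
= 36/94 = 38.3%

38.3%


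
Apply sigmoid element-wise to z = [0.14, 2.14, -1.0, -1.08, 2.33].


σ(0.14) = 1/(1+e^-0.14) = 0.5349
σ(2.14) = 1/(1+e^-2.14) = 0.8947
σ(-1.0) = 1/(1+e^1.0) = 0.2689
σ(-1.08) = 1/(1+e^1.08) = 0.2535
σ(2.33) = 1/(1+e^-2.33) = 0.9113
result = [0.5349, 0.8947, 0.2689, 0.2535, 0.9113]

[0.5349, 0.8947, 0.2689, 0.2535, 0.9113]


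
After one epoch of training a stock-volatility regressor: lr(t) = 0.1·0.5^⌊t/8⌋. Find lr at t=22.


n_drops = ⌊22/8⌋ = 2
lr = 0.1·0.5^2 = 0.1·0.25 = 0.025

0.025


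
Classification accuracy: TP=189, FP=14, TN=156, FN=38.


Accuracy = (TP+TN)/(TP+TN+FP+FN)
= (189+156)/(397)
= 345/397 = 86.9%

86.9%


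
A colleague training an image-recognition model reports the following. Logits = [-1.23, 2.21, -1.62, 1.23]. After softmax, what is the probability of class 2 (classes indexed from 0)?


Exponentials: e^-1.23=0.2923, e^2.21=9.1157, e^-1.62=0.1979, e^1.23=3.4212
Sum = 13.0271
Softmax = [0.0224, 0.6997, 0.0152, 0.2626]
p[2] = 0.1979/13.0271 = 0.0152

0.0152


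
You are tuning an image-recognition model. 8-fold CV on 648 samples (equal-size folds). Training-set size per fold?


Fold size = 648/8 = 81
Training per fold = 648 - 81 = 567

567


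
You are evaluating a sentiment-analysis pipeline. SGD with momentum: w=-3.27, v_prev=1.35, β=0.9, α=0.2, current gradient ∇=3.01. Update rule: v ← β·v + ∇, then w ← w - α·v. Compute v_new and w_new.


v_new = 0.9·1.35 + 3.01 = 1.215 + 3.01 = 4.225
w_new = -3.27 - 0.2·4.225 = -3.27 - 0.845 = -4.115

v_new=4.225, w_new=-4.115


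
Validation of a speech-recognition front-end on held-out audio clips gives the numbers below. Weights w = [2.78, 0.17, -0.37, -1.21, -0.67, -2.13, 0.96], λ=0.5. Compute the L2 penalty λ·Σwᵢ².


‖w‖₂² = (2.78)² + (0.17)² + (-0.37)² + (-1.21)² + (-0.67)² + (-2.13)² + (0.96)²
     = 7.7284 + 0.0289 + 0.1369 + 1.4641 + 0.4489 + 4.5369 + 0.9216
     = 15.2657
λ·‖w‖₂² = 0.5·15.2657 = 7.63285

7.63285


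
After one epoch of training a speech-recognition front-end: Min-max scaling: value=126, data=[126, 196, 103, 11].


min=11, max=196
(126-11)/(196-11) = 115/185 = 0.6216

0.6216


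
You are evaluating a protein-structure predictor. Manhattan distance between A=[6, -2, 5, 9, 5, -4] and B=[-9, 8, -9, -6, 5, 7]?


d = |6+ 9| + |-2-8| + |5+ 9| + |9+ 6| + |5-5| + |-4-7|
  = 15 + 10 + 14 + 15 + 0 + 11
  = 65

65


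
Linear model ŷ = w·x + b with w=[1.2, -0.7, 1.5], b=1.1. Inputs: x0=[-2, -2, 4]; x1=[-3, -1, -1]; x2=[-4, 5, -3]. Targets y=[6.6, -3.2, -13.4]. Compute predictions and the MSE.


ŷ0 = (1.2)·(-2) + (-0.7)·(-2) + (1.5)·(4) + 1.1 = 6.1
ŷ1 = (1.2)·(-3) + (-0.7)·(-1) + (1.5)·(-1) + 1.1 = -3.3
ŷ2 = (1.2)·(-4) + (-0.7)·(5) + (1.5)·(-3) + 1.1 = -11.7
errors² = [0.25, 0.01, 2.89]
MSE = 3.1500/3 = 1.05

1.05


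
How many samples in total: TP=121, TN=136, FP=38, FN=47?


Total = TP + TN + FP + FN
= 121 + 136 + 38 + 47
= 342
(Predicted positive: 159, predicted negative: 183)

342


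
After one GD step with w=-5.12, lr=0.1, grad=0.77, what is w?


w_new = w - α·∇
= -5.12 - 0.1·0.77
= -5.12 - 0.077
= -5.197

-5.197


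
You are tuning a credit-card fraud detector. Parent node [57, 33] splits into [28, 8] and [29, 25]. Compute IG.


Parent = [57, 33], H_parent = 0.9481
H_left = 0.7642 (n=36), H_right = 0.996 (n=54)
H_children = (36/90)·0.7642 + (54/90)·0.996 = 0.9033
IG = 0.9481 - 0.9033 = 0.0448

0.0448


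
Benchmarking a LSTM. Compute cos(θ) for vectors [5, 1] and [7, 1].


A·B = 5·7 + 1·1 = 36
‖A‖ = √26 = 5.099, ‖B‖ = √50 = 7.0711
cos = 36/(√26·√50) = 36/√1300 = 0.9985

0.9985


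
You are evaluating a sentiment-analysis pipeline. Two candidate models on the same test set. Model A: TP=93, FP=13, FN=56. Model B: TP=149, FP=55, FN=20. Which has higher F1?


Model A: P=93/106=0.8774, R=93/149=0.6242, F1=2PR/(P+R)=2TP/(2TP+FP+FN)=186/255=0.7294
Model B: P=149/204=0.7304, R=149/169=0.8817, F1=2PR/(P+R)=2TP/(2TP+FP+FN)=298/373=0.7989
0.7294 < 0.7989 → Model B

Model B


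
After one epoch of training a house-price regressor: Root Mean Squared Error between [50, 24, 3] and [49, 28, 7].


MSE = 33/3 = 11
RMSE = √(33/3) = 3.3166

3.3166


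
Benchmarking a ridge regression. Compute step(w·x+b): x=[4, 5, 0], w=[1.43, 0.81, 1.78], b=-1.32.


z = (4)·(1.43) + (5)·(0.81) + (0)·(1.78) - 1.32
  = 8.45
step(z) = 1 (z≥0)

1


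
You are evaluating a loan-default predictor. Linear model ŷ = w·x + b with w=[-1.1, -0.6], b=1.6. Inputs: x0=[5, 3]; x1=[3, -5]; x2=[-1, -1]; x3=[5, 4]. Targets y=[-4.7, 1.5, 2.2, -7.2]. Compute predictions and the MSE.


ŷ0 = (-1.1)·(5) + (-0.6)·(3) + 1.6 = -5.7
ŷ1 = (-1.1)·(3) + (-0.6)·(-5) + 1.6 = 1.3
ŷ2 = (-1.1)·(-1) + (-0.6)·(-1) + 1.6 = 3.3
ŷ3 = (-1.1)·(5) + (-0.6)·(4) + 1.6 = -6.3
errors² = [1.0, 0.04, 1.21, 0.81]
MSE = 3.0600/4 = 0.765

0.765


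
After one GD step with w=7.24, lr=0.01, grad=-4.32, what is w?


w_new = w - α·∇
= 7.24 - 0.01·-4.32
= 7.24 + 0.0432
= 7.2832

7.2832


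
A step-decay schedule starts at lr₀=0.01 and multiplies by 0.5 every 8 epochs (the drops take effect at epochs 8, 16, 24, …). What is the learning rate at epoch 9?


n_drops = ⌊9/8⌋ = 1
lr = 0.01·0.5^1 = 0.01·0.5 = 0.005

0.005


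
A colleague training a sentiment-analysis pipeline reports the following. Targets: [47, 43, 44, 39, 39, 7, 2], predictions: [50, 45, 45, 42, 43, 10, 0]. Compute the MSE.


Squared errors: (47-50)²=9, (43-45)²=4, (44-45)²=1, (39-42)²=9, (39-43)²=16, (7-10)²=9, (2-0)²=4
Sum = 52
MSE = 52/7 = 52/7

52/7


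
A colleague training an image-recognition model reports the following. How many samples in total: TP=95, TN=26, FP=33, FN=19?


Total = TP + TN + FP + FN
= 95 + 26 + 33 + 19
= 173
(Predicted positive: 128, predicted negative: 45)

173


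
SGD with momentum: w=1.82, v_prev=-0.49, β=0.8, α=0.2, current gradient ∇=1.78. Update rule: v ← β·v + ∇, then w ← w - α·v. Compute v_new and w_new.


v_new = 0.8·-0.49 + 1.78 = -0.392 + 1.78 = 1.388
w_new = 1.82 - 0.2·1.388 = 1.82 - 0.2776 = 1.5424

v_new=1.388, w_new=1.5424


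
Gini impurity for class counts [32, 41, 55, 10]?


Probabilities: [32/138, 41/138, 55/138, 10/138] ≈ [0.2319, 0.2971, 0.3986, 0.0725]
Σpᵢ² = (1024 + 1681 + 3025 + 100)/138² = 5830/19044
Gini = 1 - Σpᵢ² = 1 - 5830/19044 = 0.6939

0.6939


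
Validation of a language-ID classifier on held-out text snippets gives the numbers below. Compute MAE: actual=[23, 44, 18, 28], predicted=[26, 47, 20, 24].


Absolute errors: |23-26|=3, |44-47|=3, |18-20|=2, |28-24|=4
Sum = 12
MAE = 12/4 = 3

3


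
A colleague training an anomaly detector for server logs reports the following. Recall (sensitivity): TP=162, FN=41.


Recall = TP/(TP+FN)
= 162/(162+41)
= 162/203 = 79.8%

79.8%


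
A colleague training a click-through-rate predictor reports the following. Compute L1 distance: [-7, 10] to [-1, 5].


d = |-7+ 1| + |10-5|
  = 6 + 5
  = 11

11


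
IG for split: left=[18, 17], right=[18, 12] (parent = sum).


Parent = [36, 29], H_parent = 0.9916
H_left = 0.9994 (n=35), H_right = 0.971 (n=30)
H_children = (35/65)·0.9994 + (30/65)·0.971 = 0.9863
IG = 0.9916 - 0.9863 = 0.0053

0.0053


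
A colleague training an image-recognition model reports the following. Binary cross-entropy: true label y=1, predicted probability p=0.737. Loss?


BCE = -[y·ln(p) + (1-y)·ln(1-p)]
= -1·ln(0.737) - 0
= -ln(0.737) = 0.3052

0.3052


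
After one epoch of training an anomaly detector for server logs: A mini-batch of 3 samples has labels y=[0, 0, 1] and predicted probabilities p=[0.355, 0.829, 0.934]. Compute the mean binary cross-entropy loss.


L[0] = -ln(1-0.355) = -ln(0.645) = 0.4385
L[1] = -ln(1-0.829) = -ln(0.171) = 1.7661
L[2] = -ln(0.934) = 0.0683
mean = (0.4385 + 1.7661 + 0.0683)/3 = 0.7576

0.7576


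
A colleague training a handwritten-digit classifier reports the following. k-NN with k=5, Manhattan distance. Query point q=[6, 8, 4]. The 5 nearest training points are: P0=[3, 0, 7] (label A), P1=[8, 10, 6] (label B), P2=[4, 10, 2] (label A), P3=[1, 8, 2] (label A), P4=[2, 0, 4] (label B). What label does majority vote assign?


d(q,P0) = 14  (label A)
d(q,P1) = 6  (label B)
d(q,P2) = 6  (label A)
d(q,P3) = 7  (label A)
d(q,P4) = 12  (label B)
Votes: A=3, B=2
Majority → A

A


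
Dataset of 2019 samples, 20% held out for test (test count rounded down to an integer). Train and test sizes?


Test = ⌊2019·20/100⌋ = 403
Train = 2019 - 403 = 1616

Train: 1616, Test: 403


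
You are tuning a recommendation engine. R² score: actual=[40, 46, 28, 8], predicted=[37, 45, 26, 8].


ȳ = 30.5
SS_res = Σ(y-ŷ)² = 14
SS_tot = Σ(y-ȳ)² = 843
R² = 1 - SS_res/SS_tot = 1 - 0.0166 = 0.9834

0.9834


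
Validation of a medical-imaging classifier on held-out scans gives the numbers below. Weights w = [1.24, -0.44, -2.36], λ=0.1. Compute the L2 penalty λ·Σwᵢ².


‖w‖₂² = (1.24)² + (-0.44)² + (-2.36)²
     = 1.5376 + 0.1936 + 5.5696
     = 7.3008
λ·‖w‖₂² = 0.1·7.3008 = 0.73008

0.73008


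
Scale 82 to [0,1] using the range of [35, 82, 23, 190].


min=23, max=190
(82-23)/(190-23) = 59/167 = 0.3533

0.3533


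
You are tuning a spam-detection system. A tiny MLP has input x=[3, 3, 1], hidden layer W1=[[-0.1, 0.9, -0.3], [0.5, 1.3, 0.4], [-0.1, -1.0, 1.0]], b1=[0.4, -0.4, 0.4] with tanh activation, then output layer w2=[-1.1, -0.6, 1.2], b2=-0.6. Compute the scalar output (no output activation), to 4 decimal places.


z1[0] = (-0.1)·(3) + (0.9)·(3) + (-0.3)·(1) + 0.4 = 2.5
z1[1] = (0.5)·(3) + (1.3)·(3) + (0.4)·(1) - 0.4 = 5.4
z1[2] = (-0.1)·(3) + (-1.0)·(3) + (1.0)·(1) + 0.4 = -1.9
h = tanh(z1) = [0.9866, 1.0, -0.9562]
output = (-1.1)·(0.9866) + (-0.6)·(1.0) + (1.2)·(-0.9562) - 0.6 = -3.4327

-3.4327


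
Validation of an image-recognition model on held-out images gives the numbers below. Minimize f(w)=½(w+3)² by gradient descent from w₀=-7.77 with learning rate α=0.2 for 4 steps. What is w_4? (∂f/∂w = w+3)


step 1: grad = -7.77+3 = -4.77; w = -7.77 - 0.2·(-4.77) = -6.816
step 2: grad = -6.816+3 = -3.816; w = -6.816 - 0.2·(-3.816) = -6.0528
step 3: grad = -6.0528+3 = -3.0528; w = -6.0528 - 0.2·(-3.0528) = -5.44224
step 4: grad = -5.44224+3 = -2.44224; w = -5.44224 - 0.2·(-2.44224) = -4.953792

-4.953792


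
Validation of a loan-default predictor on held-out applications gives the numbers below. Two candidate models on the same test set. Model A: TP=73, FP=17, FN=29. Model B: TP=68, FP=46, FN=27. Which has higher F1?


Model A: P=73/90=0.8111, R=73/102=0.7157, F1=2PR/(P+R)=2TP/(2TP+FP+FN)=146/192=0.7604
Model B: P=68/114=0.5965, R=68/95=0.7158, F1=2PR/(P+R)=2TP/(2TP+FP+FN)=136/209=0.6507
0.7604 > 0.6507 → Model A

Model A


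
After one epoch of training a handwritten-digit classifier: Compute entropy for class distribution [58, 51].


Probabilities: [58/109, 51/109] ≈ [0.5321, 0.4679]
H = -((58/109)·log₂(58/109) + (51/109)·log₂(51/109))
  = 0.997 bits

0.997 bits


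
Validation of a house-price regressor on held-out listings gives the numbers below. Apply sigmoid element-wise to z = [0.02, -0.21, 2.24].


σ(0.02) = 1/(1+e^-0.02) = 0.505
σ(-0.21) = 1/(1+e^0.21) = 0.4477
σ(2.24) = 1/(1+e^-2.24) = 0.9038
result = [0.505, 0.4477, 0.9038]

[0.505, 0.4477, 0.9038]


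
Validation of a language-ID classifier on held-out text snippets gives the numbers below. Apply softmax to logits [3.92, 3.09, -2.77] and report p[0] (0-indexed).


Exponentials: e^3.92=50.4004, e^3.09=21.9771, e^-2.77=0.0627
Sum = 72.4402
Softmax = [0.6958, 0.3034, 0.0009]
p[0] = 50.4004/72.4402 = 0.6958

0.6958


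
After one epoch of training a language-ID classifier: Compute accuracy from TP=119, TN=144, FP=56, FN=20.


Accuracy = (TP+TN)/(TP+TN+FP+FN)
= (119+144)/(339)
= 263/339 = 77.58%

77.58%


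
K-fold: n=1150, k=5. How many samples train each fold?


Fold size = 1150/5 = 230
Training per fold = 1150 - 230 = 920

920


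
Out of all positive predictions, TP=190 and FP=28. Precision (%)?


Precision = TP/(TP+FP)
= 190/(190+28)
= 190/218 = 87.16%

87.16%


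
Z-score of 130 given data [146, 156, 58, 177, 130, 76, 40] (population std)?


μ = 111.8571, σ = 49.3339
z = (130 - 111.8571)/49.3339 = 0.3678

0.3678


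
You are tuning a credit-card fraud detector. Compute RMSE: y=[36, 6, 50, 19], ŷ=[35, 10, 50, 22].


MSE = 26/4 = 6.5
RMSE = √(26/4) = 2.5495

2.5495


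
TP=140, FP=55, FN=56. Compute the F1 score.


Precision = 140/195 = 0.7179
Recall = 140/196 = 0.7143
F1 = 2·P·R/(P+R) = 2·TP/(2·TP+FP+FN) = 280/(280+55+56) = 280/391 = 0.7161

0.7161


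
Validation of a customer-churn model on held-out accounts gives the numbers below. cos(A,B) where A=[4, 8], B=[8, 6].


A·B = 4·8 + 8·6 = 80
‖A‖ = √80 = 8.9443, ‖B‖ = √100 = 10
cos = 80/(√80·√100) = 80/√8000 = 0.8944

0.8944


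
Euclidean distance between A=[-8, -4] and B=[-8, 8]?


d = √((-8+ 8)² + (-4-8)²)
  = √(0 + 144)
  = √144 = 12.0

12.0


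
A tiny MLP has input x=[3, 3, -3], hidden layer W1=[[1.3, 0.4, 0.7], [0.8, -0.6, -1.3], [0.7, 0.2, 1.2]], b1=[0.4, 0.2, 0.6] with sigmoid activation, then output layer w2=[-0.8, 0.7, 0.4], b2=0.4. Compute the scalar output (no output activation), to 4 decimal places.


z1[0] = (1.3)·(3) + (0.4)·(3) + (0.7)·(-3) + 0.4 = 3.4
z1[1] = (0.8)·(3) + (-0.6)·(3) + (-1.3)·(-3) + 0.2 = 4.7
z1[2] = (0.7)·(3) + (0.2)·(3) + (1.2)·(-3) + 0.6 = -0.3
h = sigmoid(z1) = [0.9677, 0.991, 0.4256]
output = (-0.8)·(0.9677) + (0.7)·(0.991) + (0.4)·(0.4256) + 0.4 = 0.4898

0.4898


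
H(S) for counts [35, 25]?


Probabilities: [35/60, 25/60] ≈ [0.5833, 0.4167]
H = -((35/60)·log₂(35/60) + (25/60)·log₂(25/60))
  = 0.9799 bits

0.9799 bits


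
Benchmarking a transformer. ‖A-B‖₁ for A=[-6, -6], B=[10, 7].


d = |-6-10| + |-6-7|
  = 16 + 13
  = 29

29


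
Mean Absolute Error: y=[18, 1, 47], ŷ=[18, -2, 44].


Absolute errors: |18-18|=0, |1+ 2|=3, |47-44|=3
Sum = 6
MAE = 6/3 = 2

2


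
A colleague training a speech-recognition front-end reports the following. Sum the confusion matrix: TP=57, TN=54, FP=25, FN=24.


Total = TP + TN + FP + FN
= 57 + 54 + 25 + 24
= 160
(Predicted positive: 82, predicted negative: 78)

160


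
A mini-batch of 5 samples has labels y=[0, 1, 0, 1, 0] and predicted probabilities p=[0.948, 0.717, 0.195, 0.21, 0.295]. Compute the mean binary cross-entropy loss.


L[0] = -ln(1-0.948) = -ln(0.052) = 2.9565
L[1] = -ln(0.717) = 0.3327
L[2] = -ln(1-0.195) = -ln(0.805) = 0.2169
L[3] = -ln(0.21) = 1.5606
L[4] = -ln(1-0.295) = -ln(0.705) = 0.3496
mean = (2.9565 + 0.3327 + 0.2169 + 1.5606 + 0.3496)/5 = 1.0833

1.0833


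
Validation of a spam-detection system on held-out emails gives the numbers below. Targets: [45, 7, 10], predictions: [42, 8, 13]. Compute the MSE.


Squared errors: (45-42)²=9, (7-8)²=1, (10-13)²=9
Sum = 19
MSE = 19/3 = 19/3

19/3


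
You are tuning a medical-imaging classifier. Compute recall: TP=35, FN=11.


Recall = TP/(TP+FN)
= 35/(35+11)
= 35/46 = 76.09%

76.09%


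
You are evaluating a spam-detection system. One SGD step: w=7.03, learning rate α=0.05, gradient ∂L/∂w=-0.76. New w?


w_new = w - α·∇
= 7.03 - 0.05·-0.76
= 7.03 + 0.038
= 7.068

7.068


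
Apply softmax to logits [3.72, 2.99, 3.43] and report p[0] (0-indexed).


Exponentials: e^3.72=41.2644, e^2.99=19.8857, e^3.43=30.8766
Sum = 92.0267
Softmax = [0.4484, 0.2161, 0.3355]
p[0] = 41.2644/92.0267 = 0.4484

0.4484


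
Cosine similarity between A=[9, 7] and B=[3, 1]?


A·B = 9·3 + 7·1 = 34
‖A‖ = √130 = 11.4018, ‖B‖ = √10 = 3.1623
cos = 34/(√130·√10) = 34/√1300 = 0.943

0.943


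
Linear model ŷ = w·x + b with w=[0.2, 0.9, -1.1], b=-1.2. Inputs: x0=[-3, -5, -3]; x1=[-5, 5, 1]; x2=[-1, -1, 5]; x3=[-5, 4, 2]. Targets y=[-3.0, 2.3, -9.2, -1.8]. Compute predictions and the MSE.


ŷ0 = (0.2)·(-3) + (0.9)·(-5) + (-1.1)·(-3) - 1.2 = -3.0
ŷ1 = (0.2)·(-5) + (0.9)·(5) + (-1.1)·(1) - 1.2 = 1.2
ŷ2 = (0.2)·(-1) + (0.9)·(-1) + (-1.1)·(5) - 1.2 = -7.8
ŷ3 = (0.2)·(-5) + (0.9)·(4) + (-1.1)·(2) - 1.2 = -0.8
errors² = [0.0, 1.21, 1.96, 1.0]
MSE = 4.1700/4 = 1.0425

1.0425


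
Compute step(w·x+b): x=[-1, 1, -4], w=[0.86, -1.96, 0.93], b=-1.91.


z = (-1)·(0.86) + (1)·(-1.96) + (-4)·(0.93) - 1.91
  = -8.45
step(z) = 0 (z<0)

0


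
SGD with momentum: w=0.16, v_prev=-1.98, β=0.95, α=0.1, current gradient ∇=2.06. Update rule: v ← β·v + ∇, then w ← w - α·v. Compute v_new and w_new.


v_new = 0.95·-1.98 + 2.06 = -1.881 + 2.06 = 0.179
w_new = 0.16 - 0.1·0.179 = 0.16 - 0.0179 = 0.1421

v_new=0.179, w_new=0.1421


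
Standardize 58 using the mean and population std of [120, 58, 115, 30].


μ = 80.75, σ = 38.101
z = (58 - 80.75)/38.101 = -0.5971

-0.5971


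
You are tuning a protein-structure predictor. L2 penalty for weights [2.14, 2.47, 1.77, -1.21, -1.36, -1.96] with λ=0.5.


‖w‖₂² = (2.14)² + (2.47)² + (1.77)² + (-1.21)² + (-1.36)² + (-1.96)²
     = 4.5796 + 6.1009 + 3.1329 + 1.4641 + 1.8496 + 3.8416
     = 20.9687
λ·‖w‖₂² = 0.5·20.9687 = 10.48435

10.48435


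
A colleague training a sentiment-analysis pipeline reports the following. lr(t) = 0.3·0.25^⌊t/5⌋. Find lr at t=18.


n_drops = ⌊18/5⌋ = 3
lr = 0.3·0.25^3 = 0.3·0.015625 = 0.0046875

0.0046875


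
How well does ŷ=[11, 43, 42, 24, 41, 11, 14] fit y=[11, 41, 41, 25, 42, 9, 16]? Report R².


ȳ = 26.4286
SS_res = Σ(y-ŷ)² = 15
SS_tot = Σ(y-ȳ)² = 1319.71
R² = 1 - SS_res/SS_tot = 1 - 0.0114 = 0.9886

0.9886


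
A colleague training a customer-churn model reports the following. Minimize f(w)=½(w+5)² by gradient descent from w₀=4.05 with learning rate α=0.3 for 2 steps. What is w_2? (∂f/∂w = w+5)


step 1: grad = 4.05+5 = 9.05; w = 4.05 - 0.3·(9.05) = 1.335
step 2: grad = 1.335+5 = 6.335; w = 1.335 - 0.3·(6.335) = -0.5655

-0.5655


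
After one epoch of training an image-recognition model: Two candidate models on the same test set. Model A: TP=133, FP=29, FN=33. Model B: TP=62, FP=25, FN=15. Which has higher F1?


Model A: P=133/162=0.821, R=133/166=0.8012, F1=2PR/(P+R)=2TP/(2TP+FP+FN)=266/328=0.811
Model B: P=62/87=0.7126, R=62/77=0.8052, F1=2PR/(P+R)=2TP/(2TP+FP+FN)=124/164=0.7561
0.811 > 0.7561 → Model A

Model A


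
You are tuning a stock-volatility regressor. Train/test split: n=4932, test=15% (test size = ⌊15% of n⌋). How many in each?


Test = ⌊4932·15/100⌋ = 739
Train = 4932 - 739 = 4193

Train: 4193, Test: 739


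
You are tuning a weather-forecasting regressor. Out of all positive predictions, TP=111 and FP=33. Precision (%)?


Precision = TP/(TP+FP)
= 111/(111+33)
= 111/144 = 77.08%

77.08%


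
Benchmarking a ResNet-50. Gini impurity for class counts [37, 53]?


Probabilities: [37/90, 53/90] ≈ [0.4111, 0.5889]
Σpᵢ² = (1369 + 2809)/90² = 4178/8100
Gini = 1 - Σpᵢ² = 1 - 4178/8100 = 0.4842

0.4842


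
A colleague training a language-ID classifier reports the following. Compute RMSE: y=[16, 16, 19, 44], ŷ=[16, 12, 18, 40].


MSE = 33/4 = 8.25
RMSE = √(33/4) = 2.8723

2.8723


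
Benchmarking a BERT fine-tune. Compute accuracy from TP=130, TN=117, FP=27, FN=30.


Accuracy = (TP+TN)/(TP+TN+FP+FN)
= (130+117)/(304)
= 247/304 = 81.25%

81.25%


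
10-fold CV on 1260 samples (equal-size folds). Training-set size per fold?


Fold size = 1260/10 = 126
Training per fold = 1260 - 126 = 1134

1134


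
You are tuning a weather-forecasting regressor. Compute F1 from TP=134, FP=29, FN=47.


Precision = 134/163 = 0.8221
Recall = 134/181 = 0.7403
F1 = 2·P·R/(P+R) = 2·TP/(2·TP+FP+FN) = 268/(268+29+47) = 268/344 = 0.7791

0.7791


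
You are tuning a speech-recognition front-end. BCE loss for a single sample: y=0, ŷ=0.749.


BCE = -[y·ln(p) + (1-y)·ln(1-p)]
= -0 - 1·ln(1-0.749)
= -ln(0.251) = 1.3823

1.3823


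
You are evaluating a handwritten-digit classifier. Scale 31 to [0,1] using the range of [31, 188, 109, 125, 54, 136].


min=31, max=188
(31-31)/(188-31) = 0/157 = 0.0

0.0


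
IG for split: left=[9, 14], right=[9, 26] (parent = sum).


Parent = [18, 40], H_parent = 0.8936
H_left = 0.9656 (n=23), H_right = 0.8224 (n=35)
H_children = (23/58)·0.9656 + (35/58)·0.8224 = 0.8792
IG = 0.8936 - 0.8792 = 0.0144

0.0144


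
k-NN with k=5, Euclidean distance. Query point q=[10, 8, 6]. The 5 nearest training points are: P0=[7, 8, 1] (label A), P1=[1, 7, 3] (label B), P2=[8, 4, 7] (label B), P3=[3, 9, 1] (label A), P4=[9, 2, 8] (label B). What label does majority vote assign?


d(q,P0) = 5.831  (label A)
d(q,P1) = 9.5394  (label B)
d(q,P2) = 4.5826  (label B)
d(q,P3) = 8.6603  (label A)
d(q,P4) = 6.4031  (label B)
Votes: A=2, B=3
Majority → B

B


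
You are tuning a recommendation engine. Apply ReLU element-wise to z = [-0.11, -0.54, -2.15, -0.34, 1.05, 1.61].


ReLU(-0.11) = max(0, -0.11) = 0.0
ReLU(-0.54) = max(0, -0.54) = 0.0
ReLU(-2.15) = max(0, -2.15) = 0.0
ReLU(-0.34) = max(0, -0.34) = 0.0
ReLU(1.05) = max(0, 1.05) = 1.05
ReLU(1.61) = max(0, 1.61) = 1.61
result = [0.0, 0.0, 0.0, 0.0, 1.05, 1.61]

[0.0, 0.0, 0.0, 0.0, 1.05, 1.61]


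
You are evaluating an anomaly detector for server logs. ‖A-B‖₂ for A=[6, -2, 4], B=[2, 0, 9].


d = √((6-2)² + (-2-0)² + (4-9)²)
  = √(16 + 4 + 25)
  = √45 = 6.7082

6.7082


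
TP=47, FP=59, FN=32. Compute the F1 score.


Precision = 47/106 = 0.4434
Recall = 47/79 = 0.5949
F1 = 2·P·R/(P+R) = 2·TP/(2·TP+FP+FN) = 94/(94+59+32) = 94/185 = 0.5081

0.5081


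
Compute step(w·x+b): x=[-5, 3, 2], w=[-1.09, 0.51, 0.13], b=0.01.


z = (-5)·(-1.09) + (3)·(0.51) + (2)·(0.13) + 0.01
  = 7.25
step(z) = 1 (z≥0)

1


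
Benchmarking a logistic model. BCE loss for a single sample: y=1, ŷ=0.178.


BCE = -[y·ln(p) + (1-y)·ln(1-p)]
= -1·ln(0.178) - 0
= -ln(0.178) = 1.726

1.726


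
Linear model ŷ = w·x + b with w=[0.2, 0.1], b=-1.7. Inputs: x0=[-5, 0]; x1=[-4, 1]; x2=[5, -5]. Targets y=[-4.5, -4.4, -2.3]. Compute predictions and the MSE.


ŷ0 = (0.2)·(-5) + (0.1)·(0) - 1.7 = -2.7
ŷ1 = (0.2)·(-4) + (0.1)·(1) - 1.7 = -2.4
ŷ2 = (0.2)·(5) + (0.1)·(-5) - 1.7 = -1.2
errors² = [3.24, 4.0, 1.21]
MSE = 8.4500/3 = 2.8167

2.8167


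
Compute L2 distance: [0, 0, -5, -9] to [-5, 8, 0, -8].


d = √((0+ 5)² + (0-8)² + (-5-0)² + (-9+ 8)²)
  = √(25 + 64 + 25 + 1)
  = √115 = 10.7238

10.7238


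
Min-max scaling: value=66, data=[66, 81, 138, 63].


min=63, max=138
(66-63)/(138-63) = 3/75 = 0.04

0.04


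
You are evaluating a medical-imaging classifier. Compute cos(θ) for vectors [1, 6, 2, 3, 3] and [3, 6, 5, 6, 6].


A·B = 1·3 + 6·6 + 2·5 + 3·6 + 3·6 = 85
‖A‖ = √59 = 7.6811, ‖B‖ = √142 = 11.9164
cos = 85/(√59·√142) = 85/√8378 = 0.9286

0.9286
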